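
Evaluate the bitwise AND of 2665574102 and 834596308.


0b10011110111000010110111011010110 & 0b110001101111101110110111010100 = 0b10000101000000110110011010100 = 278949076

278949076


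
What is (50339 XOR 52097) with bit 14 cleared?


Step 1: 50339 ^ 52097 = 3874
Step 2: 3874 & ~(1 << 14) = 3874

3874


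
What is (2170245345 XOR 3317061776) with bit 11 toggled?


Step 1: 2170245345 ^ 3317061776 = 1156384881
Step 2: 1156384881 ^ (1 << 11) = 1156384881 ^ 2048 = 1156382833

1156382833


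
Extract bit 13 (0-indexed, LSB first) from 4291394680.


0b11111111110010010111110001111000, position 13 = 1

1


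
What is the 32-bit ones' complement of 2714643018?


2714643018 ^ 4294967295 = 1580324277

1580324277


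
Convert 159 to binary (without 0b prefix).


159 = 10011111 in binary

10011111


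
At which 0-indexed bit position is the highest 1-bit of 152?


0b10011000. Highest set bit at position 7

7


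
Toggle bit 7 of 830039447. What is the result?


830039447 ^ (1 << 7) = 830039447 ^ 128 = 830039319

830039319


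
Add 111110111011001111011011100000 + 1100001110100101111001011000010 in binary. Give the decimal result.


111110111011001111011011100000 + 1100001110100101111001011000010 = 10100000101111111110100110100010 = 2696931746

2696931746


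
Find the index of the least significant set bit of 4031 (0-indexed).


0b111110111111. Lowest set bit at position 0

0


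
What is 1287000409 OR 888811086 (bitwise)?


0b1001100101101100001000101011001 | 0b110100111110100010111001001110 = 0b1111100111111100011111101011111 = 2097037151

2097037151


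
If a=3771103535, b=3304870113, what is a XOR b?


3771103535 ^ 3304870113 = 607791566

607791566


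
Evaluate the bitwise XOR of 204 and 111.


0b11001100 ^ 0b1101111 = 0b10100011 = 163

163


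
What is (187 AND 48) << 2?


Step 1: 187 & 48 = 48
Step 2: 48 << 2 = 192

192


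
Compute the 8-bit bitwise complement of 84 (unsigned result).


~0b1010100 = 0b10101011 = 171 (8-bit unsigned)

171


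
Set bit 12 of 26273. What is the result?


26273 | (1 << 12) = 26273 | 4096 = 30369

30369


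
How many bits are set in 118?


0b1110110 has 5 set bits

5


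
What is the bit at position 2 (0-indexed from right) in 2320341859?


0b10001010010011011001101101100011, position 2 = 0

0


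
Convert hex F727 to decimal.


F727 hex = 63271 decimal

63271


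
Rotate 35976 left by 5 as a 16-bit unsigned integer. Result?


Rotate 0b1000110010001000 left by 5 (16-bit) = 0b1001000100010001 = 37137

37137


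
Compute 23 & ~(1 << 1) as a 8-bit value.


23 & ~(1 << 1) = 21

21


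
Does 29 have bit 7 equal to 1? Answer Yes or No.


0b11101, bit 7 = 0. No

No


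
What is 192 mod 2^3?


192 & 7 = 0

0


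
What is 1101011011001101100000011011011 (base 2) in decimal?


1101011011001101100000011011011 in decimal = 1801896155

1801896155


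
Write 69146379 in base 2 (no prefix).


69146379 = 100000111110001011100001011 in binary

100000111110001011100001011


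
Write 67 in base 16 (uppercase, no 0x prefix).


67 = 43 hex

43


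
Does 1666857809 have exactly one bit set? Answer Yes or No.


0b1100011010110100011101101010001. Multiple bits set => No

No


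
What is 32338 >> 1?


0b111111001010010 >> 1 = 0b11111100101001 = 16169

16169


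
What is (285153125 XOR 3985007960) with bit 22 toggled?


Step 1: 285153125 ^ 3985007960 = 4252594749
Step 2: 4252594749 ^ (1 << 22) = 4252594749 ^ 4194304 = 4248400445

4248400445


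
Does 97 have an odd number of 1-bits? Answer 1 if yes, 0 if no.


0b1100001 has 3 ones => parity 1

1


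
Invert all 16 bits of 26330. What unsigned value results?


26330 ^ 65535 = 39205

39205


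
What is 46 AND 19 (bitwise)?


0b101110 & 0b10011 = 0b10 = 2

2


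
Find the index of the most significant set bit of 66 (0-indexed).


0b1000010. Highest set bit at position 6

6


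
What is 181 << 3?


0b10110101 << 3 = 0b10110101000 = 1448

1448


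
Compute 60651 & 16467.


0b1110110011101011 & 0b100000001010011 = 0b100000001000011 = 16451

16451


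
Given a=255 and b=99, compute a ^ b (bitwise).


255 ^ 99 = 156

156


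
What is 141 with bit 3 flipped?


141 ^ (1 << 3) = 141 ^ 8 = 133

133


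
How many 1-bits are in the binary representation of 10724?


0b10100111100100 has 7 set bits

7


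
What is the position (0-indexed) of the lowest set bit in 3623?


0b111000100111. Lowest set bit at position 0

0


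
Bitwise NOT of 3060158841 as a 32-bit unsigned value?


~0b10110110011001100101000101111001 = 0b1001001100110011010111010000110 = 1234808454 (32-bit unsigned)

1234808454


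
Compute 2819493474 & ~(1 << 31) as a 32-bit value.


2819493474 & ~(1 << 31) = 672009826

672009826


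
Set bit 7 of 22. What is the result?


22 | (1 << 7) = 22 | 128 = 150

150


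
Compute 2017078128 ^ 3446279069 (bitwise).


0b1111000001110100010101101110000 ^ 0b11001101011010100000101110011101 = 0b10110101010100000010000011101101 = 3041927405

3041927405


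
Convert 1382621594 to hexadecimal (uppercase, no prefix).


1382621594 = 5269219A hex

5269219A


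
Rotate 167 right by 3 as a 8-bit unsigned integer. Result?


Rotate 0b10100111 right by 3 (8-bit) = 0b11110100 = 244

244


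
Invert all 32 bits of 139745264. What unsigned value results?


139745264 ^ 4294967295 = 4155222031

4155222031


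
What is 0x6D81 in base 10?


6D81 hex = 28033 decimal

28033


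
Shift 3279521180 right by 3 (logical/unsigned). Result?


0b11000011011110011000010110011100 >> 3 = 0b11000011011110011000010110011 = 409940147

409940147


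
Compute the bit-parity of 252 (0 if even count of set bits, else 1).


0b11111100 has 6 ones => parity 0

0


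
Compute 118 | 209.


0b1110110 | 0b11010001 = 0b11110111 = 247

247


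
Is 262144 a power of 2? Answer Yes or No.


0b1000000000000000000. Only one bit set => Yes

Yes


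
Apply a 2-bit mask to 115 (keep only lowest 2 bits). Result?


115 & 3 = 3

3


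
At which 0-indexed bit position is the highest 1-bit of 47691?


0b1011101001001011. Highest set bit at position 15

15


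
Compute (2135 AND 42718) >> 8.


Step 1: 2135 & 42718 = 86
Step 2: 86 >> 8 = 0

0


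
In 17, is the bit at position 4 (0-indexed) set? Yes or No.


0b10001, bit 4 = 1. Yes

Yes


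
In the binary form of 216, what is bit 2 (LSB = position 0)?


0b11011000, position 2 = 0

0


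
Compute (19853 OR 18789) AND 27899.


Step 1: 19853 | 18789 = 19949
Step 2: 19949 & 27899 = 19689

19689


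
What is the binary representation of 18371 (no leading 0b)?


18371 = 100011111000011 in binary

100011111000011


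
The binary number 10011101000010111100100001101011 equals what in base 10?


10011101000010111100100001101011 in decimal = 2634795115

2634795115


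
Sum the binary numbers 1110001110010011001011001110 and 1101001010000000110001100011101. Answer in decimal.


1110001110010011001011001110 + 1101001010000000110001100011101 = 1110111011110011001010111101011 = 2004456939

2004456939


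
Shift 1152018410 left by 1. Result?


0b1000100101010100110011111101010 << 1 = 0b10001001010101001100111111010100 = 2304036820

2304036820


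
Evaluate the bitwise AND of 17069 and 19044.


0b100001010101101 & 0b100101001100100 = 0b100001000100100 = 16932

16932


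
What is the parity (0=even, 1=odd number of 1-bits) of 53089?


0b1100111101100001 has 9 ones => parity 1

1


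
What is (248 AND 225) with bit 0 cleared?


Step 1: 248 & 225 = 224
Step 2: 224 & ~(1 << 0) = 224

224


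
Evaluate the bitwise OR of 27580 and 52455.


0b110101110111100 | 0b1100110011100111 = 0b1110111111111111 = 61439

61439


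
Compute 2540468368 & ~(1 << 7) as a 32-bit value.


2540468368 & ~(1 << 7) = 2540468240

2540468240


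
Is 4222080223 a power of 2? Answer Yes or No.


0b11111011101001111101010011011111. Multiple bits set => No

No


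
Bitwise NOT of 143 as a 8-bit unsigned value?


~0b10001111 = 0b1110000 = 112 (8-bit unsigned)

112


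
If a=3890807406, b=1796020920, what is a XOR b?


3890807406 ^ 1796020920 = 2363758806

2363758806


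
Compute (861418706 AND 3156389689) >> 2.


Step 1: 861418706 & 3156389689 = 805315600
Step 2: 805315600 >> 2 = 201328900

201328900


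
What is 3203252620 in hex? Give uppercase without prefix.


3203252620 = BEEDC18C hex

BEEDC18C


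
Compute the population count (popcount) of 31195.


0b111100111011011 has 11 set bits

11


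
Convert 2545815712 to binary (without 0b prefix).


2545815712 = 10010111101111100001000010100000 in binary

10010111101111100001000010100000


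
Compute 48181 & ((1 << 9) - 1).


48181 & 511 = 53

53


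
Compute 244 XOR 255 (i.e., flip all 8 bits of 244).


244 ^ 255 = 11

11


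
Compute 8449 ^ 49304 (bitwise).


0b10000100000001 ^ 0b1100000010011000 = 0b1110000110011001 = 57753

57753


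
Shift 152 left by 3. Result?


0b10011000 << 3 = 0b10011000000 = 1216

1216


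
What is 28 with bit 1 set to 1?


28 | (1 << 1) = 28 | 2 = 30

30


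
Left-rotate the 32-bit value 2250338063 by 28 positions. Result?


Rotate 0b10000110001000010110111100001111 left by 28 (32-bit) = 0b11111000011000100001011011110000 = 4167177968

4167177968


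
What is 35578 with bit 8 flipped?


35578 ^ (1 << 8) = 35578 ^ 256 = 35834

35834


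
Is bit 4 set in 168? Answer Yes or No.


0b10101000, bit 4 = 0. No

No


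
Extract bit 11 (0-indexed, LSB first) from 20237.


0b100111100001101, position 11 = 1

1


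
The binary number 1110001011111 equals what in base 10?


1110001011111 in decimal = 7263

7263


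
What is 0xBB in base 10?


BB hex = 187 decimal

187


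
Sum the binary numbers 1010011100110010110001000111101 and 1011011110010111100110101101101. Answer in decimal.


1010011100110010110001000111101 + 1011011110010111100110101101101 = 10101111011001010010111110101010 = 2942644138

2942644138


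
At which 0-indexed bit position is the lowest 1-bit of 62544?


0b1111010001010000. Lowest set bit at position 4

4


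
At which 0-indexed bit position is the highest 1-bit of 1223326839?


0b1001000111010100111110001110111. Highest set bit at position 30

30


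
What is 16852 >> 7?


0b100000111010100 >> 7 = 0b10000011 = 131

131


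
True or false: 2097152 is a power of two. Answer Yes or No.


0b1000000000000000000000. Only one bit set => Yes

Yes


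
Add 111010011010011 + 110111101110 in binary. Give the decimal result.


111010011010011 + 110111101110 = 1000001011000001 = 33473

33473


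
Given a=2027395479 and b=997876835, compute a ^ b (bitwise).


2027395479 ^ 997876835 = 1135476212

1135476212


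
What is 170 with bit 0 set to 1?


170 | (1 << 0) = 170 | 1 = 171

171


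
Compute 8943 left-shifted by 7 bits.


0b10001011101111 << 7 = 0b100010111011110000000 = 1144704

1144704


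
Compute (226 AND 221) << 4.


Step 1: 226 & 221 = 192
Step 2: 192 << 4 = 3072

3072


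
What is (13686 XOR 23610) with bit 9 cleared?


Step 1: 13686 ^ 23610 = 26956
Step 2: 26956 & ~(1 << 9) = 26956

26956


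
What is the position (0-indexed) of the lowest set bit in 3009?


0b101111000001. Lowest set bit at position 0

0


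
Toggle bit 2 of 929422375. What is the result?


929422375 ^ (1 << 2) = 929422375 ^ 4 = 929422371

929422371


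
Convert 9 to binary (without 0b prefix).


9 = 1001 in binary

1001


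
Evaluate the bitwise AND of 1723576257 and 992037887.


0b1100110101110111010111111000001 & 0b111011001000010100101111111111 = 0b100010001000010000101111000001 = 572591041

572591041


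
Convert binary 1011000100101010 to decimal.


1011000100101010 in decimal = 45354

45354


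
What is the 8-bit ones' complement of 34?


34 ^ 255 = 221

221


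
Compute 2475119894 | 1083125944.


0b10010011100001110101010100010110 | 0b1000000100011110011000010111000 = 0b11010011100011110111010110111110 = 3549394366

3549394366


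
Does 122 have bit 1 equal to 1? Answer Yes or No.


0b1111010, bit 1 = 1. Yes

Yes


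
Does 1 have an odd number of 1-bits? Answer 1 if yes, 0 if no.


0b1 has 1 ones => parity 1

1


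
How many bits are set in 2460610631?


0b10010010101010011111000001000111 has 15 set bits

15


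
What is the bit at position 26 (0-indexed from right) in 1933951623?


0b1110011010001011100001010000111, position 26 = 0

0


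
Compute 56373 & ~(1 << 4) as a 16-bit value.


56373 & ~(1 << 4) = 56357

56357


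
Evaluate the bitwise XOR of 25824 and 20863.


0b110010011100000 ^ 0b101000101111111 = 0b11010110011111 = 13727

13727


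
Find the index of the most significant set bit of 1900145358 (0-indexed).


0b1110001010000011110101011001110. Highest set bit at position 30

30


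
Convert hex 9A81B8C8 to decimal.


9A81B8C8 hex = 2592192712 decimal

2592192712


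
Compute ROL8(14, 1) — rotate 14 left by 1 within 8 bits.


Rotate 0b1110 left by 1 (8-bit) = 0b11100 = 28

28


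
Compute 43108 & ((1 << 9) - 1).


43108 & 511 = 100

100


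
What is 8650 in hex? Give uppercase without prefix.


8650 = 21CA hex

21CA


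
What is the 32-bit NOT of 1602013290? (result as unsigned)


~0b1011111011111001100100001101010 = 0b10100000100000110011011110010101 = 2692954005 (32-bit unsigned)

2692954005


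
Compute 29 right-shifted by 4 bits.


0b11101 >> 4 = 0b1 = 1

1


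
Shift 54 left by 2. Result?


0b110110 << 2 = 0b11011000 = 216

216


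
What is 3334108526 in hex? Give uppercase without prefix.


3334108526 = C6BA756E hex

C6BA756E


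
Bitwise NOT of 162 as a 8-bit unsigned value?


~0b10100010 = 0b1011101 = 93 (8-bit unsigned)

93


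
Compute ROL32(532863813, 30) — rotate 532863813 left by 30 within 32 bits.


Rotate 0b11111110000101101101101000101 left by 30 (32-bit) = 0b1000111111100001011011011010001 = 1206957777

1206957777


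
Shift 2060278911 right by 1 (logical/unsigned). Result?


0b1111010110011010101110001111111 >> 1 = 0b111101011001101010111000111111 = 1030139455

1030139455


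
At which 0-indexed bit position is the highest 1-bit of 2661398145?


0b10011110101000011011011010000001. Highest set bit at position 31

31


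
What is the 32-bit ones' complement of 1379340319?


1379340319 ^ 4294967295 = 2915626976

2915626976


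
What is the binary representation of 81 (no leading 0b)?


81 = 1010001 in binary

1010001


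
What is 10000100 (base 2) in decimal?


10000100 in decimal = 132

132


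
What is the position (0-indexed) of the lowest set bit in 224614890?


0b1101011000110101100111101010. Lowest set bit at position 1

1


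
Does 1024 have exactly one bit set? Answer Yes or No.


0b10000000000. Only one bit set => Yes

Yes


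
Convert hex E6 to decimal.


E6 hex = 230 decimal

230


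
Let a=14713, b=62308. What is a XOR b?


14713 ^ 62308 = 51741

51741


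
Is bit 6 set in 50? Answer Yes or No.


0b110010, bit 6 = 0. No

No


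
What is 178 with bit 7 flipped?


178 ^ (1 << 7) = 178 ^ 128 = 50

50


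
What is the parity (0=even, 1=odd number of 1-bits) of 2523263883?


0b10010110011001011111001110001011 has 18 ones => parity 0

0


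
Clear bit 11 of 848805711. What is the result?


848805711 & ~(1 << 11) = 848803663

848803663


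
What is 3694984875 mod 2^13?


3694984875 & 8191 = 7851

7851


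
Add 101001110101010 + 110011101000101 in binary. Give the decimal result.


101001110101010 + 110011101000101 = 1011101011101111 = 47855

47855


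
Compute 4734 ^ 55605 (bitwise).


0b1001001111110 ^ 0b1101100100110101 = 0b1100101101001011 = 52043

52043


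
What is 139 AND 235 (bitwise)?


0b10001011 & 0b11101011 = 0b10001011 = 139

139


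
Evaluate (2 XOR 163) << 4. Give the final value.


Step 1: 2 ^ 163 = 161
Step 2: 161 << 4 = 2576

2576


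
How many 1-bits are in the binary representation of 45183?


0b1011000001111111 has 10 set bits

10


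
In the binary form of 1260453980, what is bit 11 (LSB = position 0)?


0b1001011001000010000000001011100, position 11 = 0

0


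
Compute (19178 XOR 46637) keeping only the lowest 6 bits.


Step 1: 19178 ^ 46637 = 64711
Step 2: 64711 & 63 = 7

7


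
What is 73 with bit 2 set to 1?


73 | (1 << 2) = 73 | 4 = 77

77


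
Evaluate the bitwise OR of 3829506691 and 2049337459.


0b11100100010000011010001010000011 | 0b1111010001001100110100001110011 = 0b11111110011001111110101011110011 = 4268223219

4268223219


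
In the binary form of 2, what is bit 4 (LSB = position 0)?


0b10, position 4 = 0

0


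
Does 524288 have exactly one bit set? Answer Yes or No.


0b10000000000000000000. Only one bit set => Yes

Yes


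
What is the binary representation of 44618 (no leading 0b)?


44618 = 1010111001001010 in binary

1010111001001010


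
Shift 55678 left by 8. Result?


0b1101100101111110 << 8 = 0b110110010111111000000000 = 14253568

14253568


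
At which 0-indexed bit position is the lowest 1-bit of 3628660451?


0b11011000010010001111011011100011. Lowest set bit at position 0

0


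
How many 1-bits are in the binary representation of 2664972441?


0b10011110110110000100000010011001 has 14 set bits

14


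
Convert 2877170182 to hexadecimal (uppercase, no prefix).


2877170182 = AB7E2206 hex

AB7E2206


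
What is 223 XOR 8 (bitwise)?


0b11011111 ^ 0b1000 = 0b11010111 = 215

215


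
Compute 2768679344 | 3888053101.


0b10100101000001101011000110110000 | 0b11100111101111101111101101101101 = 0b11100111101111101111101111111101 = 3888053245

3888053245


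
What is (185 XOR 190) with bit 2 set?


Step 1: 185 ^ 190 = 7
Step 2: 7 | (1 << 2) = 7 | 4 = 7

7


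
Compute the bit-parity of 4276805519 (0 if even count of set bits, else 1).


0b11111110111010101101111110001111 has 24 ones => parity 0

0


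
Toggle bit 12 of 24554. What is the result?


24554 ^ (1 << 12) = 24554 ^ 4096 = 20458

20458


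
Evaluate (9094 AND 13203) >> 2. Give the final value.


Step 1: 9094 & 13203 = 9090
Step 2: 9090 >> 2 = 2272

2272


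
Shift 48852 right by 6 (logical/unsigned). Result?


0b1011111011010100 >> 6 = 0b1011111011 = 763

763


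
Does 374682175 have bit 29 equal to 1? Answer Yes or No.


0b10110010101010011001000111111, bit 29 = 0. No

No


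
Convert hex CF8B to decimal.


CF8B hex = 53131 decimal

53131


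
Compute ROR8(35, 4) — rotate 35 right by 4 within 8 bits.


Rotate 0b100011 right by 4 (8-bit) = 0b110010 = 50

50


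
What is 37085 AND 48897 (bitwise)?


0b1001000011011101 & 0b1011111100000001 = 0b1001000000000001 = 36865

36865


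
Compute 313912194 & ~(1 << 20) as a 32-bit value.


313912194 & ~(1 << 20) = 312863618

312863618


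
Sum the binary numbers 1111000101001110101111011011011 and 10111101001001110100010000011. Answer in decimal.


1111000101001110101111011011011 + 10111101001001110100010000011 = 10010000010011000100011101011110 = 2420918110

2420918110


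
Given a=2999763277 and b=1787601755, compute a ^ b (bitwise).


2999763277 ^ 1787601755 = 3628098070

3628098070


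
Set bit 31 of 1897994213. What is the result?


1897994213 | (1 << 31) = 1897994213 | 2147483648 = 4045477861

4045477861


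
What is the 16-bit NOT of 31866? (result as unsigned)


~0b111110001111010 = 0b1000001110000101 = 33669 (16-bit unsigned)

33669


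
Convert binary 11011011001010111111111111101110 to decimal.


11011011001010111111111111101110 in decimal = 3677093870

3677093870


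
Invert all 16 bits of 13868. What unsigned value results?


13868 ^ 65535 = 51667

51667


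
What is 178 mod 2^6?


178 & 63 = 50

50


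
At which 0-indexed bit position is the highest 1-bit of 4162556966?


0b11111000000110111001010000100110. Highest set bit at position 31

31


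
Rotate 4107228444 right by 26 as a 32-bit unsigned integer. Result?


Rotate 0b11110100110011110101010100011100 right by 26 (32-bit) = 0b110011110101010100011100111101 = 869615421

869615421


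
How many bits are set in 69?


0b1000101 has 3 set bits

3


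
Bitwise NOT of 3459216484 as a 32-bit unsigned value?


~0b11001110001011110111010001100100 = 0b110001110100001000101110011011 = 835750811 (32-bit unsigned)

835750811


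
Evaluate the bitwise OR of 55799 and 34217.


0b1101100111110111 | 0b1000010110101001 = 0b1101110111111111 = 56831

56831


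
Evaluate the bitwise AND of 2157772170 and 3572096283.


0b10000000100111001111110110001010 & 0b11010100111010011101110100011011 = 0b10000000100010001101110100001010 = 2156453130

2156453130


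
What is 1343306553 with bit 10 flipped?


1343306553 ^ (1 << 10) = 1343306553 ^ 1024 = 1343307577

1343307577


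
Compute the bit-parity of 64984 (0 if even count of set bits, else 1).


0b1111110111011000 has 11 ones => parity 1

1


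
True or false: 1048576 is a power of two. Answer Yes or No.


0b100000000000000000000. Only one bit set => Yes

Yes


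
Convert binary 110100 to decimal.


110100 in decimal = 52

52


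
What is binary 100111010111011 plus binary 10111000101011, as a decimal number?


100111010111011 + 10111000101011 = 111110011100110 = 31974

31974


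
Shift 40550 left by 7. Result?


0b1001111001100110 << 7 = 0b10011110011001100000000 = 5190400

5190400


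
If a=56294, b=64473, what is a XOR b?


56294 ^ 64473 = 8255

8255


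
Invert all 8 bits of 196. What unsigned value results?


196 ^ 255 = 59

59


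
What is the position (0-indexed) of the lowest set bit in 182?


0b10110110. Lowest set bit at position 1

1


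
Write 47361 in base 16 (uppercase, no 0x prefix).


47361 = B901 hex

B901


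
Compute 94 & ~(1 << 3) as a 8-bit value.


94 & ~(1 << 3) = 86

86


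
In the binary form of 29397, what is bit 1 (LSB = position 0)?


0b111001011010101, position 1 = 0

0


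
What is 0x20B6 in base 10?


20B6 hex = 8374 decimal

8374


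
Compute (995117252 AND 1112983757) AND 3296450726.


Step 1: 995117252 & 1112983757 = 38815940
Step 2: 38815940 & 3296450726 = 5261444

5261444


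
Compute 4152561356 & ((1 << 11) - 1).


4152561356 & 2047 = 1740

1740


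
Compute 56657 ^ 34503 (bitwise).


0b1101110101010001 ^ 0b1000011011000111 = 0b101101110010110 = 23446

23446


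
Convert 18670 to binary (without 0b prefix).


18670 = 100100011101110 in binary

100100011101110


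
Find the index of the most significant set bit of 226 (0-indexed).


0b11100010. Highest set bit at position 7

7


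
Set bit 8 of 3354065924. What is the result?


3354065924 | (1 << 8) = 3354065924 | 256 = 3354066180

3354066180


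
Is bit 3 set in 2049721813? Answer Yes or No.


0b1111010001011000100010111010101, bit 3 = 0. No

No


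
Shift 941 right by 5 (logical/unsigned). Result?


0b1110101101 >> 5 = 0b11101 = 29

29


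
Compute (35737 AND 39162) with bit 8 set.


Step 1: 35737 & 39162 = 34968
Step 2: 34968 | (1 << 8) = 34968 | 256 = 35224

35224


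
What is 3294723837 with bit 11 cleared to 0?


3294723837 & ~(1 << 11) = 3294721789

3294721789


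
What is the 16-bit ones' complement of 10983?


10983 ^ 65535 = 54552

54552


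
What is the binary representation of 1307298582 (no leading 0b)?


1307298582 = 1001101111010111100101100010110 in binary

1001101111010111100101100010110


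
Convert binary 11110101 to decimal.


11110101 in decimal = 245

245


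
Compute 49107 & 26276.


0b1011111111010011 & 0b110011010100100 = 0b10011010000000 = 9856

9856


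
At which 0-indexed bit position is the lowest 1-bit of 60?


0b111100. Lowest set bit at position 2

2


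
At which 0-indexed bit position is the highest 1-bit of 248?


0b11111000. Highest set bit at position 7

7


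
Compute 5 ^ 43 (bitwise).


0b101 ^ 0b101011 = 0b101110 = 46

46


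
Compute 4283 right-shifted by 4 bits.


0b1000010111011 >> 4 = 0b100001011 = 267

267


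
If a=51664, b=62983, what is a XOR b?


51664 ^ 62983 = 16343

16343


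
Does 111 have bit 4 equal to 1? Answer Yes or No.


0b1101111, bit 4 = 0. No

No


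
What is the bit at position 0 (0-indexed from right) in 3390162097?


0b11001010000100011100010010110001, position 0 = 1

1


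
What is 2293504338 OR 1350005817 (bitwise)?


0b10001000101101000001100101010010 | 0b1010000011101110111010000111001 = 0b11011000111101110111110101111011 = 3640098171

3640098171


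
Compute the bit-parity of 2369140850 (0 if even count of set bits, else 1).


0b10001101001101100011100001110010 has 15 ones => parity 1

1


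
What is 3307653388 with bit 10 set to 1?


3307653388 | (1 << 10) = 3307653388 | 1024 = 3307654412

3307654412


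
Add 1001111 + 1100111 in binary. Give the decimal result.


1001111 + 1100111 = 10110110 = 182

182


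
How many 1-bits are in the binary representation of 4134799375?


0b11110110011101000000100000001111 has 15 set bits

15


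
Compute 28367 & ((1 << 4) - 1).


28367 & 15 = 15

15


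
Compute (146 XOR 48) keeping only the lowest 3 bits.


Step 1: 146 ^ 48 = 162
Step 2: 162 & 7 = 2

2


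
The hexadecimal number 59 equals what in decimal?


59 hex = 89 decimal

89


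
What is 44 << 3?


0b101100 << 3 = 0b101100000 = 352

352


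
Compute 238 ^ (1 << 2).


238 ^ (1 << 2) = 238 ^ 4 = 234

234


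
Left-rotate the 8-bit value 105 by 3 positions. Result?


Rotate 0b1101001 left by 3 (8-bit) = 0b1001011 = 75

75


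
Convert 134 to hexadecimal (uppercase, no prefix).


134 = 86 hex

86


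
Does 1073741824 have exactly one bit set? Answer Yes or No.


0b1000000000000000000000000000000. Only one bit set => Yes

Yes


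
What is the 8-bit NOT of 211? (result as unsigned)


~0b11010011 = 0b101100 = 44 (8-bit unsigned)

44


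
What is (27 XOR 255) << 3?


Step 1: 27 ^ 255 = 228
Step 2: 228 << 3 = 1824

1824


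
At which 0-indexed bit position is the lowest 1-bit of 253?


0b11111101. Lowest set bit at position 0

0


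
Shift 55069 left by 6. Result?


0b1101011100011101 << 6 = 0b1101011100011101000000 = 3524416

3524416


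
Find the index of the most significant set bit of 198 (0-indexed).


0b11000110. Highest set bit at position 7

7


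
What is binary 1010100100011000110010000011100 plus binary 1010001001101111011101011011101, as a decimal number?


1010100100011000110010000011100 + 1010001001101111011101011011101 = 10100101110001000001111011111001 = 2781093625

2781093625


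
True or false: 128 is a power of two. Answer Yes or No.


0b10000000. Only one bit set => Yes

Yes


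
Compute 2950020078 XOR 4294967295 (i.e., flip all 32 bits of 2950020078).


2950020078 ^ 4294967295 = 1344947217

1344947217


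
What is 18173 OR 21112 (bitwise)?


0b100011011111101 | 0b101001001111000 = 0b101011011111101 = 22269

22269


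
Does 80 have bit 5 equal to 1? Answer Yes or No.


0b1010000, bit 5 = 0. No

No


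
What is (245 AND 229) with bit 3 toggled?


Step 1: 245 & 229 = 229
Step 2: 229 ^ (1 << 3) = 229 ^ 8 = 237

237


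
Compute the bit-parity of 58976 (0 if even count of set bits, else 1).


0b1110011001100000 has 7 ones => parity 1

1


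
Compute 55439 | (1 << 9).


55439 | (1 << 9) = 55439 | 512 = 55951

55951


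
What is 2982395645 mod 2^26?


2982395645 & 67108863 = 29605629

29605629


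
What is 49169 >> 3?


0b1100000000010001 >> 3 = 0b1100000000010 = 6146

6146


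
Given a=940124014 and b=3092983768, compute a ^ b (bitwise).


940124014 ^ 3092983768 = 2152859830

2152859830


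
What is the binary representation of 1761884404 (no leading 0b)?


1761884404 = 1101001000001000011100011110100 in binary

1101001000001000011100011110100


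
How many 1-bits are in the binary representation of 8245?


0b10000000110101 has 5 set bits

5


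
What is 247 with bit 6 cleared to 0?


247 & ~(1 << 6) = 183

183


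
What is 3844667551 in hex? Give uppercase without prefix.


3844667551 = E528F89F hex

E528F89F


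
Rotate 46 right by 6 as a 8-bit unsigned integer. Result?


Rotate 0b101110 right by 6 (8-bit) = 0b10111000 = 184

184


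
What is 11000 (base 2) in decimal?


11000 in decimal = 24

24


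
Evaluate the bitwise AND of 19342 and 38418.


0b100101110001110 & 0b1001011000010010 = 0b1000000010 = 514

514


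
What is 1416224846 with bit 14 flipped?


1416224846 ^ (1 << 14) = 1416224846 ^ 16384 = 1416208462

1416208462


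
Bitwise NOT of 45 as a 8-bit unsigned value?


~0b101101 = 0b11010010 = 210 (8-bit unsigned)

210


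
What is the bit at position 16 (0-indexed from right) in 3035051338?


0b10110100111001110011010101001010, position 16 = 1

1


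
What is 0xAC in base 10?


AC hex = 172 decimal

172


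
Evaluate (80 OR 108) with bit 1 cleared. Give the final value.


Step 1: 80 | 108 = 124
Step 2: 124 & ~(1 << 1) = 124

124


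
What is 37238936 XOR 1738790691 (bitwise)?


0b10001110000011100010011000 ^ 0b1100111101000111101011100100011 = 0b1100101100110111110111110111011 = 1704718267

1704718267


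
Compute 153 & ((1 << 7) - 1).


153 & 127 = 25

25


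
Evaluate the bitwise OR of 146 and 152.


0b10010010 | 0b10011000 = 0b10011010 = 154

154


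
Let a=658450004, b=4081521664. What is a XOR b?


658450004 ^ 4081521664 = 3564646996

3564646996


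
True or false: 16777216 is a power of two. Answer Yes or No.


0b1000000000000000000000000. Only one bit set => Yes

Yes


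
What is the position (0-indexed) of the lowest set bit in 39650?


0b1001101011100010. Lowest set bit at position 1

1


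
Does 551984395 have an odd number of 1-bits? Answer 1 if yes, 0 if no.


0b100000111001101001110100001011 has 14 ones => parity 0

0


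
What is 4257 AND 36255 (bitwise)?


0b1000010100001 & 0b1000110110011111 = 0b10000001 = 129

129


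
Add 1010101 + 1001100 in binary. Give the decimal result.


1010101 + 1001100 = 10100001 = 161

161


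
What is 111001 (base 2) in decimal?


111001 in decimal = 57

57


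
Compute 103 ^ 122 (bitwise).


0b1100111 ^ 0b1111010 = 0b11101 = 29

29


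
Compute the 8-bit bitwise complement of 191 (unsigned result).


~0b10111111 = 0b1000000 = 64 (8-bit unsigned)

64


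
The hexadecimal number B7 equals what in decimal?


B7 hex = 183 decimal

183


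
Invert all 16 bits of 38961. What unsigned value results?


38961 ^ 65535 = 26574

26574


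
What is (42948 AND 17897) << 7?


Step 1: 42948 & 17897 = 1472
Step 2: 1472 << 7 = 188416

188416


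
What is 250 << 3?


0b11111010 << 3 = 0b11111010000 = 2000

2000


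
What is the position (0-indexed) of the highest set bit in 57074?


0b1101111011110010. Highest set bit at position 15

15


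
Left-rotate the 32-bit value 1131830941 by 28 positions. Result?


Rotate 0b1000011011101100101111010011101 left by 28 (32-bit) = 0b11010100001101110110010111101001 = 3560400361

3560400361


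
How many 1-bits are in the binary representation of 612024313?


0b100100011110101011111111111001 has 20 set bits

20


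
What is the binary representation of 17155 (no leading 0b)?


17155 = 100001100000011 in binary

100001100000011


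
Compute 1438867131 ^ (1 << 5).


1438867131 ^ (1 << 5) = 1438867131 ^ 32 = 1438867099

1438867099


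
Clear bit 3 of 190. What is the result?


190 & ~(1 << 3) = 182

182


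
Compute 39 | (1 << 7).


39 | (1 << 7) = 39 | 128 = 167

167


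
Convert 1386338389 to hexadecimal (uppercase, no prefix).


1386338389 = 52A1D855 hex

52A1D855


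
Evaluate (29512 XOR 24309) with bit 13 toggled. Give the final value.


Step 1: 29512 ^ 24309 = 11709
Step 2: 11709 ^ (1 << 13) = 11709 ^ 8192 = 3517

3517


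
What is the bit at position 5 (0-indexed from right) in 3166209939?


0b10111100101110001000011110010011, position 5 = 0

0


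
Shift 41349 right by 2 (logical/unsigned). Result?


0b1010000110000101 >> 2 = 0b10100001100001 = 10337

10337


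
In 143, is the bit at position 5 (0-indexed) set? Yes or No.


0b10001111, bit 5 = 0. No

No


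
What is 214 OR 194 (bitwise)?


0b11010110 | 0b11000010 = 0b11010110 = 214

214


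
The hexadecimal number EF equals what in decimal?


EF hex = 239 decimal

239


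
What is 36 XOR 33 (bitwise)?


0b100100 ^ 0b100001 = 0b101 = 5

5


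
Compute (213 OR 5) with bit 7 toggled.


Step 1: 213 | 5 = 213
Step 2: 213 ^ (1 << 7) = 213 ^ 128 = 85

85


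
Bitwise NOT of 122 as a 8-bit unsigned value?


~0b1111010 = 0b10000101 = 133 (8-bit unsigned)

133


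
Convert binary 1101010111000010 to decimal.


1101010111000010 in decimal = 54722

54722


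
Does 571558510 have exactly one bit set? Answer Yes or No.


0b100010000100010100101001101110. Multiple bits set => No

No


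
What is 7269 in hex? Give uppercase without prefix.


7269 = 1C65 hex

1C65


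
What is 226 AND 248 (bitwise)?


0b11100010 & 0b11111000 = 0b11100000 = 224

224


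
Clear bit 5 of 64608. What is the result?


64608 & ~(1 << 5) = 64576

64576


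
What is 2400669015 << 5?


0b10001111000101110100110101010111 << 5 = 0b1000111100010111010011010101011100000 = 76821408480

76821408480


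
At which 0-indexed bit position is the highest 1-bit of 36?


0b100100. Highest set bit at position 5

5


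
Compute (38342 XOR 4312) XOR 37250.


Step 1: 38342 ^ 4312 = 34078
Step 2: 34078 ^ 37250 = 5276

5276


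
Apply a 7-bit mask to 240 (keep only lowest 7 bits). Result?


240 & 127 = 112

112


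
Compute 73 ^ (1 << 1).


73 ^ (1 << 1) = 73 ^ 2 = 75

75


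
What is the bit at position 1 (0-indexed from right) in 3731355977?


0b11011110011001111111100101001001, position 1 = 0

0


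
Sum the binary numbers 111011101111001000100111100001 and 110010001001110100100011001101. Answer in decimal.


111011101111001000100111100001 + 110010001001110100100011001101 = 1101101111000111101001010101110 = 1843647150

1843647150


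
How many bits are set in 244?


0b11110100 has 5 set bits

5


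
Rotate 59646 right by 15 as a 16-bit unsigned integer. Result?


Rotate 0b1110100011111110 right by 15 (16-bit) = 0b1101000111111101 = 53757

53757


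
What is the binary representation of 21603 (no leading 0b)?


21603 = 101010001100011 in binary

101010001100011


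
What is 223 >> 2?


0b11011111 >> 2 = 0b110111 = 55

55


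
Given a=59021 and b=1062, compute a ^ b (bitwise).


59021 ^ 1062 = 58027

58027


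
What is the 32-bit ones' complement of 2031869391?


2031869391 ^ 4294967295 = 2263097904

2263097904


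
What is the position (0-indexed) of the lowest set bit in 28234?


0b110111001001010. Lowest set bit at position 1

1


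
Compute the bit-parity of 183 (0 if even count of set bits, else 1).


0b10110111 has 6 ones => parity 0

0


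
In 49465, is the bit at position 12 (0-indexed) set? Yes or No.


0b1100000100111001, bit 12 = 0. No

No


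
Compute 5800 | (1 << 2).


5800 | (1 << 2) = 5800 | 4 = 5804

5804


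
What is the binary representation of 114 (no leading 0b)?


114 = 1110010 in binary

1110010


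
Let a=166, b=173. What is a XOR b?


166 ^ 173 = 11

11


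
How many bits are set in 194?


0b11000010 has 3 set bits

3


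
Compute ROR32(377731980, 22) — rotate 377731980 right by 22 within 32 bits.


Rotate 0b10110100000111011101110001100 right by 22 (32-bit) = 0b1110111011100011000001011010 = 250490970

250490970


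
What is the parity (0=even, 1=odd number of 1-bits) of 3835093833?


0b11100100100101101110001101001001 has 16 ones => parity 0

0


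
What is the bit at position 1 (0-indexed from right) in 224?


0b11100000, position 1 = 0

0


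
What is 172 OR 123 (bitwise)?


0b10101100 | 0b1111011 = 0b11111111 = 255

255


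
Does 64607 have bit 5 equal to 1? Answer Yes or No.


0b1111110001011111, bit 5 = 0. No

No


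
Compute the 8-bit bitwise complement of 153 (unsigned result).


~0b10011001 = 0b1100110 = 102 (8-bit unsigned)

102


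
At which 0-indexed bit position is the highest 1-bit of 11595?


0b10110101001011. Highest set bit at position 13

13


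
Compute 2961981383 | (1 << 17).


2961981383 | (1 << 17) = 2961981383 | 131072 = 2962112455

2962112455


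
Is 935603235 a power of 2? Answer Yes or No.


0b110111110001000010110000100011. Multiple bits set => No

No


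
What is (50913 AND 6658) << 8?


Step 1: 50913 & 6658 = 512
Step 2: 512 << 8 = 131072

131072


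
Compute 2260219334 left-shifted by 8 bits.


0b10000110101110000011010111000110 << 8 = 0b1000011010111000001101011100011000000000 = 578616149504

578616149504


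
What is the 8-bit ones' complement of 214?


214 ^ 255 = 41

41


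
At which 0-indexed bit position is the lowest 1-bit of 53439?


0b1101000010111111. Lowest set bit at position 0

0


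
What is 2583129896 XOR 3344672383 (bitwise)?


0b10011001111101110110111100101000 ^ 0b11000111010110111010011001111111 = 0b1011110101011001100100101010111 = 1588382039

1588382039


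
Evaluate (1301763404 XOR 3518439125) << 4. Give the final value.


Step 1: 1301763404 ^ 3518439125 = 2619362201
Step 2: 2619362201 << 4 = 41909795216

41909795216


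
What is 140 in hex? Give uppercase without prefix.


140 = 8C hex

8C


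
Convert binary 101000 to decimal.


101000 in decimal = 40

40


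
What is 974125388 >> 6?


0b111010000011111111100101001100 >> 6 = 0b111010000011111111100101 = 15220709

15220709


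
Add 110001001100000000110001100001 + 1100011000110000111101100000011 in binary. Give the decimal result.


110001001100000000110001100001 + 1100011000110000111101100000011 = 10010100010010001000011101100100 = 2487781220

2487781220


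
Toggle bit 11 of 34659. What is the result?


34659 ^ (1 << 11) = 34659 ^ 2048 = 36707

36707


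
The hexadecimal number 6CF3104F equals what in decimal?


6CF3104F hex = 1827868751 decimal

1827868751


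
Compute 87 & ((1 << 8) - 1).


87 & 255 = 87

87


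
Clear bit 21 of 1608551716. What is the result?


1608551716 & ~(1 << 21) = 1606454564

1606454564
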